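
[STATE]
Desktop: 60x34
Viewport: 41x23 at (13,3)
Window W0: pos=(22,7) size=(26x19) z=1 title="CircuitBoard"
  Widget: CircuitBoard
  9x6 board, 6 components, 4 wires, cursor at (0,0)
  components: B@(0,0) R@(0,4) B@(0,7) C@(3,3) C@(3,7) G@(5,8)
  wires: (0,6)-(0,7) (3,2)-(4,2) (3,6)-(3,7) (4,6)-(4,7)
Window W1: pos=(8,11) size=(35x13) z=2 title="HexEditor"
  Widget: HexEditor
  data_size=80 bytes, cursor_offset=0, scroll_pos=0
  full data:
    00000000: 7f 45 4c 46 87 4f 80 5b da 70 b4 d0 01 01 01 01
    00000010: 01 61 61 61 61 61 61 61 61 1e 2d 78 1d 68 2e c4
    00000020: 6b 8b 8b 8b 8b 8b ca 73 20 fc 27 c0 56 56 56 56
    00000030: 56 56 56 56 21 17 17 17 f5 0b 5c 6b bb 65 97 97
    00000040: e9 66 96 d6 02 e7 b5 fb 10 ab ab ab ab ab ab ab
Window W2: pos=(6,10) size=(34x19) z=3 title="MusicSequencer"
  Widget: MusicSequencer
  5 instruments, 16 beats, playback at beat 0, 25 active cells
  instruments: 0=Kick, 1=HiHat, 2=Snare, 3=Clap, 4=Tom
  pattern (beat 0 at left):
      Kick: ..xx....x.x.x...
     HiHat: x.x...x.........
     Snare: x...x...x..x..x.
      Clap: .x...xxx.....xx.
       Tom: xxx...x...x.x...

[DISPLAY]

                                         
                                         
                                         
                                         
         ┏━━━━━━━━━━━━━━━━━━━━━━━━┓      
         ┃ CircuitBoard           ┃      
         ┠────────────────────────┨      
━━━━━━━━━━━━━━━━━━━━━━━━━━┓7 8    ┃      
Sequencer                 ┃━━┓R   ┃      
──────────────────────────┨  ┃    ┃      
▼123456789012345          ┃──┨    ┃      
··██····█·█·█···          ┃5b┃    ┃      
█·█···█·········          ┃61┃    ┃      
█···█···█··█··█·          ┃73┃    ┃      
·█···███·····██·          ┃17┃    ┃      
███···█···█·█···          ┃fb┃    ┃      
                          ┃  ┃    ┃      
                          ┃  ┃    ┃      
                          ┃  ┃    ┃      
                          ┃  ┃    ┃      
                          ┃━━┛    ┃      
                          ┃       ┃      
                          ┃━━━━━━━┛      


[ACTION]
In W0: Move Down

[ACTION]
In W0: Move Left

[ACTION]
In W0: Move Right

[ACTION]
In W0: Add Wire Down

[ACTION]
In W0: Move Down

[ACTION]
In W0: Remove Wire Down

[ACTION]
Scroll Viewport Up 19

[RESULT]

                                         
                                         
                                         
                                         
                                         
                                         
                                         
         ┏━━━━━━━━━━━━━━━━━━━━━━━━┓      
         ┃ CircuitBoard           ┃      
         ┠────────────────────────┨      
━━━━━━━━━━━━━━━━━━━━━━━━━━┓7 8    ┃      
Sequencer                 ┃━━┓R   ┃      
──────────────────────────┨  ┃    ┃      
▼123456789012345          ┃──┨    ┃      
··██····█·█·█···          ┃5b┃    ┃      
█·█···█·········          ┃61┃    ┃      
█···█···█··█··█·          ┃73┃    ┃      
·█···███·····██·          ┃17┃    ┃      
███···█···█·█···          ┃fb┃    ┃      
                          ┃  ┃    ┃      
                          ┃  ┃    ┃      
                          ┃  ┃    ┃      
                          ┃  ┃    ┃      


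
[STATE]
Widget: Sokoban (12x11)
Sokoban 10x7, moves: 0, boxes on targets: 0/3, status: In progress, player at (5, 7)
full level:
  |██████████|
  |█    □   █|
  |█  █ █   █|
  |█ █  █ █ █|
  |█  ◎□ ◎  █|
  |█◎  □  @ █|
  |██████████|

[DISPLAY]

██████████  
█    □   █  
█  █ █   █  
█ █  █ █ █  
█  ◎□ ◎  █  
█◎  □  @ █  
██████████  
Moves: 0  0/
            
            
            


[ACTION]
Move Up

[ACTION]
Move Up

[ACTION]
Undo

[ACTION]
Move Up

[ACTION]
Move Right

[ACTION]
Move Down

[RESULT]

██████████  
█    □   █  
█  █ █   █  
█ █  █ █ █  
█  ◎□ ◎  █  
█◎  □   @█  
██████████  
Moves: 3  0/
            
            
            


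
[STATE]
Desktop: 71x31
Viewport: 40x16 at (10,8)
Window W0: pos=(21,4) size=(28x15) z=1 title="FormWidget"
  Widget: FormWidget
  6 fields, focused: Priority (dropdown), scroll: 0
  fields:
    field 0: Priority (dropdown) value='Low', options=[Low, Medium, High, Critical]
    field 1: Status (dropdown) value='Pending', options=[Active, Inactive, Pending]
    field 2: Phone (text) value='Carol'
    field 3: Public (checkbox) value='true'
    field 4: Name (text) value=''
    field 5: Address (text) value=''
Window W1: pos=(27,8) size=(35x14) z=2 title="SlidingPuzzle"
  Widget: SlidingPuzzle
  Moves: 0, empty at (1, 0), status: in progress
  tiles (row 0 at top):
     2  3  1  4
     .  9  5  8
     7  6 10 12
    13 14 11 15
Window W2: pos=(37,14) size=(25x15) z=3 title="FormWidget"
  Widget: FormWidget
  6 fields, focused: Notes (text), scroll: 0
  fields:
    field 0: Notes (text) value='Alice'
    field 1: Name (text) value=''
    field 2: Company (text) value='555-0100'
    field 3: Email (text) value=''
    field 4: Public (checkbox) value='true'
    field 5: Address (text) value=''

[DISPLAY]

           ┃  Sta┏━━━━━━━━━━━━━━━━━━━━━━
           ┃  Pho┃ SlidingPuzzle        
           ┃  Pub┠──────────────────────
           ┃  Nam┃┌────┬────┬────┬────┐ 
           ┃  Add┃│  2 │  3 │  1 │  4 │ 
           ┃     ┃├────┼────┼────┼────┤ 
           ┃     ┃│    │  9┏━━━━━━━━━━━━
           ┃     ┃├────┼───┃ FormWidget 
           ┃     ┃│  7 │  6┠────────────
           ┃     ┃├────┼───┃> Notes:    
           ┗━━━━━┃│ 13 │ 14┃  Name:     
                 ┃└────┴───┃  Company:  
                 ┃Moves: 0 ┃  Email:    
                 ┗━━━━━━━━━┃  Public:   
                           ┃  Address:  
                           ┃            


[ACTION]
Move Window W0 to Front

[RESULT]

           ┃  Status:     [Pending  ▼]┃━
           ┃  Phone:      [Carol     ]┃ 
           ┃  Public:     [x]         ┃─
           ┃  Name:       [          ]┃ 
           ┃  Address:    [          ]┃ 
           ┃                          ┃ 
           ┃                          ┃━
           ┃                          ┃ 
           ┃                          ┃─
           ┃                          ┃ 
           ┗━━━━━━━━━━━━━━━━━━━━━━━━━━┛ 
                 ┃└────┴───┃  Company:  
                 ┃Moves: 0 ┃  Email:    
                 ┗━━━━━━━━━┃  Public:   
                           ┃  Address:  
                           ┃            


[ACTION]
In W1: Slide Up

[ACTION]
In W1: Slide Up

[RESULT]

           ┃  Status:     [Pending  ▼]┃━
           ┃  Phone:      [Carol     ]┃ 
           ┃  Public:     [x]         ┃─
           ┃  Name:       [          ]┃ 
           ┃  Address:    [          ]┃ 
           ┃                          ┃ 
           ┃                          ┃━
           ┃                          ┃ 
           ┃                          ┃─
           ┃                          ┃ 
           ┗━━━━━━━━━━━━━━━━━━━━━━━━━━┛ 
                 ┃└────┴───┃  Company:  
                 ┃Moves: 2 ┃  Email:    
                 ┗━━━━━━━━━┃  Public:   
                           ┃  Address:  
                           ┃            


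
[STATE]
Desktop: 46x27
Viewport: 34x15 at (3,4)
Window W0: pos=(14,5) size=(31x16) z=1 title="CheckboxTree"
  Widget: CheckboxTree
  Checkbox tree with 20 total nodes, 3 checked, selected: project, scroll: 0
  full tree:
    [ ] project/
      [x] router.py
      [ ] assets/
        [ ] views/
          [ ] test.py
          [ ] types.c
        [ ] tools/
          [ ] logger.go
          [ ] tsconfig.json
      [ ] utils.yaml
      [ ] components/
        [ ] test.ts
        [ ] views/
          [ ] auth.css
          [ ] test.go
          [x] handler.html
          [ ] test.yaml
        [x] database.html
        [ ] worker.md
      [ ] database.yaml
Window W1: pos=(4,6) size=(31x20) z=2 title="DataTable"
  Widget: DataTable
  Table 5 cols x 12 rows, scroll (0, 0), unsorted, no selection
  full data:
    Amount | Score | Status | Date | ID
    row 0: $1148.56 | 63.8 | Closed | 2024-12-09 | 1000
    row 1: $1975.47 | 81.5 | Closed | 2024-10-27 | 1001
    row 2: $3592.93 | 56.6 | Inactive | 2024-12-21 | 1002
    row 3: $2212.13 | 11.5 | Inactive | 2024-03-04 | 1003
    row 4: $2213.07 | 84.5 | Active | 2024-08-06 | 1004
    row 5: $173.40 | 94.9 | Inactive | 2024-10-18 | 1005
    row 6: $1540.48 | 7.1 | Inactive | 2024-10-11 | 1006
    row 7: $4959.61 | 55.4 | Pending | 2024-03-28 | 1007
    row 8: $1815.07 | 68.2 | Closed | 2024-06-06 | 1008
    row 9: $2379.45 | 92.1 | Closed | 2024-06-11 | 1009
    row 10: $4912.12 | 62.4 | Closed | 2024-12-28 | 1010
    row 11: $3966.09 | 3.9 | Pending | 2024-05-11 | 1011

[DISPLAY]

                                  
           ┏━━━━━━━━━━━━━━━━━━━━━━
 ┏━━━━━━━━━━━━━━━━━━━━━━━━━━━━━┓  
 ┃ DataTable                   ┃──
 ┠─────────────────────────────┨  
 ┃Amount  │Score│Status  │Date ┃  
 ┃────────┼─────┼────────┼─────┃  
 ┃$1148.56│63.8 │Closed  │2024-┃  
 ┃$1975.47│81.5 │Closed  │2024-┃  
 ┃$3592.93│56.6 │Inactive│2024-┃  
 ┃$2212.13│11.5 │Inactive│2024-┃  
 ┃$2213.07│84.5 │Active  │2024-┃  
 ┃$173.40 │94.9 │Inactive│2024-┃js
 ┃$1540.48│7.1  │Inactive│2024-┃  
 ┃$4959.61│55.4 │Pending │2024-┃  


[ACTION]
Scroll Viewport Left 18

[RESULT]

                                  
              ┏━━━━━━━━━━━━━━━━━━━
    ┏━━━━━━━━━━━━━━━━━━━━━━━━━━━━━
    ┃ DataTable                   
    ┠─────────────────────────────
    ┃Amount  │Score│Status  │Date 
    ┃────────┼─────┼────────┼─────
    ┃$1148.56│63.8 │Closed  │2024-
    ┃$1975.47│81.5 │Closed  │2024-
    ┃$3592.93│56.6 │Inactive│2024-
    ┃$2212.13│11.5 │Inactive│2024-
    ┃$2213.07│84.5 │Active  │2024-
    ┃$173.40 │94.9 │Inactive│2024-
    ┃$1540.48│7.1  │Inactive│2024-
    ┃$4959.61│55.4 │Pending │2024-


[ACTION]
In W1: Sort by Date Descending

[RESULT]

                                  
              ┏━━━━━━━━━━━━━━━━━━━
    ┏━━━━━━━━━━━━━━━━━━━━━━━━━━━━━
    ┃ DataTable                   
    ┠─────────────────────────────
    ┃Amount  │Score│Status  │Date 
    ┃────────┼─────┼────────┼─────
    ┃$4912.12│62.4 │Closed  │2024-
    ┃$3592.93│56.6 │Inactive│2024-
    ┃$1148.56│63.8 │Closed  │2024-
    ┃$1975.47│81.5 │Closed  │2024-
    ┃$173.40 │94.9 │Inactive│2024-
    ┃$1540.48│7.1  │Inactive│2024-
    ┃$2213.07│84.5 │Active  │2024-
    ┃$2379.45│92.1 │Closed  │2024-


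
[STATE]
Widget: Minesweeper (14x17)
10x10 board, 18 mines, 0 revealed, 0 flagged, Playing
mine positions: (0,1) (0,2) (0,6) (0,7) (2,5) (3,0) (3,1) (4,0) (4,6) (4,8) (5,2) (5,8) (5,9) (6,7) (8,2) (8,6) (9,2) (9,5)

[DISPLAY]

■■■■■■■■■■    
■■■■■■■■■■    
■■■■■■■■■■    
■■■■■■■■■■    
■■■■■■■■■■    
■■■■■■■■■■    
■■■■■■■■■■    
■■■■■■■■■■    
■■■■■■■■■■    
■■■■■■■■■■    
              
              
              
              
              
              
              


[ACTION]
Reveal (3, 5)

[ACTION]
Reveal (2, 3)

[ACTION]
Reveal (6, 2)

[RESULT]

■■■■■■■■■■    
■■211■■■■■    
■■1 1■■■■■    
■■1 12■■■■    
■■21 1■■■■    
■■■1 12■■■    
■■11  1■■■    
■■■1 12■■■    
■■■212■■■■    
■■■■■■■■■■    
              
              
              
              
              
              
              


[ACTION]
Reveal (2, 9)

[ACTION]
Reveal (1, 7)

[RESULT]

■■■■■■■■1     
■■211■321     
■■1 1■1       
■■1 122211    
■■21 1■■■■    
■■■1 12■■■    
■■11  1■■■    
■■■1 12■■■    
■■■212■■■■    
■■■■■■■■■■    
              
              
              
              
              
              
              


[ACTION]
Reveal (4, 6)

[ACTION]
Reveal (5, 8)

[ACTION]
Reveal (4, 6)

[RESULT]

■✹✹■■■✹✹1     
■■211■321     
■■1 1✹1       
✹✹1 122211    
✹■21 1✹■✹■    
■■✹1 12■✹✹    
■■11  1✹■■    
■■■1 12■■■    
■■✹212✹■■■    
■■✹■■✹■■■■    
              
              
              
              
              
              
              


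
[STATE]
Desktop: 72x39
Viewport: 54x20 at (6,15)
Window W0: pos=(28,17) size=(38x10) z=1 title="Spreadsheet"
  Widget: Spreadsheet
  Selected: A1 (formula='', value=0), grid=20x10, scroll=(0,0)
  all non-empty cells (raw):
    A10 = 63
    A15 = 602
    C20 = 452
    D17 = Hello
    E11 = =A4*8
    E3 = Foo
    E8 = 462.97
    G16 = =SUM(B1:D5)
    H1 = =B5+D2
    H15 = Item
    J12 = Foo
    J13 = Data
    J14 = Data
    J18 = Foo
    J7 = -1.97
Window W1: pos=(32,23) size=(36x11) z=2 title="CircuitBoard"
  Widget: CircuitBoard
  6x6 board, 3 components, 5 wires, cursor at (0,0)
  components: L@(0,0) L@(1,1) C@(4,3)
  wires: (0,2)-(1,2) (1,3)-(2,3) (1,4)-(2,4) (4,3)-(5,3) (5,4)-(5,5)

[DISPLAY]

                                                      
                                                      
                      ┏━━━━━━━━━━━━━━━━━━━━━━━━━━━━━━━
                      ┃ Spreadsheet                   
                      ┠───────────────────────────────
                      ┃A1:                            
                      ┃       A       B       C       
                      ┃-------------------------------
                      ┃  1┏━━━━━━━━━━━━━━━━━━━━━━━━━━━
                      ┃  2┃ CircuitBoard              
                      ┃  3┠───────────────────────────
                      ┗━━━┃   0 1 2 3 4 5             
                          ┃0  [L]      ·              
                          ┃            │              
                          ┃1       L   ·   ·   ·      
                          ┃                │   │      
                          ┃2               ·   ·      
                          ┃                           
                          ┗━━━━━━━━━━━━━━━━━━━━━━━━━━━
                                                      


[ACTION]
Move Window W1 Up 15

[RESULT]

                          ┃                │   │      
                          ┃2               ·   ·      
                      ┏━━━┃                           
                      ┃ Sp┗━━━━━━━━━━━━━━━━━━━━━━━━━━━
                      ┠───────────────────────────────
                      ┃A1:                            
                      ┃       A       B       C       
                      ┃-------------------------------
                      ┃  1      [0]       0       0   
                      ┃  2        0       0       0   
                      ┃  3        0       0       0   
                      ┗━━━━━━━━━━━━━━━━━━━━━━━━━━━━━━━
                                                      
                                                      
                                                      
                                                      
                                                      
                                                      
                                                      
                                                      


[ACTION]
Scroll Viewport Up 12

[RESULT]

                                                      
                                                      
                                                      
                                                      
                                                      
                          ┏━━━━━━━━━━━━━━━━━━━━━━━━━━━
                          ┃ CircuitBoard              
                          ┠───────────────────────────
                          ┃   0 1 2 3 4 5             
                          ┃0  [L]      ·              
                          ┃            │              
                          ┃1       L   ·   ·   ·      
                          ┃                │   │      
                          ┃2               ·   ·      
                      ┏━━━┃                           
                      ┃ Sp┗━━━━━━━━━━━━━━━━━━━━━━━━━━━
                      ┠───────────────────────────────
                      ┃A1:                            
                      ┃       A       B       C       
                      ┃-------------------------------


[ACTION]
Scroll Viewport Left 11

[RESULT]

                                                      
                                                      
                                                      
                                                      
                                                      
                                ┏━━━━━━━━━━━━━━━━━━━━━
                                ┃ CircuitBoard        
                                ┠─────────────────────
                                ┃   0 1 2 3 4 5       
                                ┃0  [L]      ·        
                                ┃            │        
                                ┃1       L   ·   ·   ·
                                ┃                │   │
                                ┃2               ·   ·
                            ┏━━━┃                     
                            ┃ Sp┗━━━━━━━━━━━━━━━━━━━━━
                            ┠─────────────────────────
                            ┃A1:                      
                            ┃       A       B       C 
                            ┃-------------------------


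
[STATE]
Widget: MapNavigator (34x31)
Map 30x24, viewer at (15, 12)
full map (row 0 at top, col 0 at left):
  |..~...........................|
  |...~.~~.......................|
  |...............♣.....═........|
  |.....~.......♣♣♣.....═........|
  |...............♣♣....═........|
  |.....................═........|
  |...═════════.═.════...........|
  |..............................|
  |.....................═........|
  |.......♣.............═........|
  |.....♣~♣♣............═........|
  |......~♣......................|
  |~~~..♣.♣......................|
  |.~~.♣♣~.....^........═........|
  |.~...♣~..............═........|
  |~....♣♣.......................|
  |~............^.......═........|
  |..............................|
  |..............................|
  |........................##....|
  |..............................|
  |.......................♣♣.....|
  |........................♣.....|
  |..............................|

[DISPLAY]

                                  
                                  
                                  
  ..~...........................  
  ...~.~~.......................  
  ...............♣.....═........  
  .....~.......♣♣♣.....═........  
  ...............♣♣....═........  
  .....................═........  
  ...═════════.═.════...........  
  ..............................  
  .....................═........  
  .......♣.............═........  
  .....♣~♣♣............═........  
  ......~♣......................  
  ~~~..♣.♣.......@..............  
  .~~.♣♣~.....^........═........  
  .~...♣~..............═........  
  ~....♣♣.......................  
  ~............^.......═........  
  ..............................  
  ..............................  
  ........................##....  
  ..............................  
  .......................♣♣.....  
  ........................♣.....  
  ..............................  
                                  
                                  
                                  
                                  


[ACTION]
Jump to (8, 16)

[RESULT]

         ...~.~~..................
         ...............♣.....═...
         .....~.......♣♣♣.....═...
         ...............♣♣....═...
         .....................═...
         ...═════════.═.════......
         .........................
         .....................═...
         .......♣.............═...
         .....♣~♣♣............═...
         ......~♣.................
         ~~~..♣.♣.................
         .~~.♣♣~.....^........═...
         .~...♣~..............═...
         ~....♣♣..................
         ~.......@....^.......═...
         .........................
         .........................
         ........................#
         .........................
         .......................♣♣
         ........................♣
         .........................
                                  
                                  
                                  
                                  
                                  
                                  
                                  
                                  


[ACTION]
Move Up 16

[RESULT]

                                  
                                  
                                  
                                  
                                  
                                  
                                  
                                  
                                  
                                  
                                  
                                  
                                  
                                  
                                  
         ..~.....@................
         ...~.~~..................
         ...............♣.....═...
         .....~.......♣♣♣.....═...
         ...............♣♣....═...
         .....................═...
         ...═════════.═.════......
         .........................
         .....................═...
         .......♣.............═...
         .....♣~♣♣............═...
         ......~♣.................
         ~~~..♣.♣.................
         .~~.♣♣~.....^........═...
         .~...♣~..............═...
         ~....♣♣..................


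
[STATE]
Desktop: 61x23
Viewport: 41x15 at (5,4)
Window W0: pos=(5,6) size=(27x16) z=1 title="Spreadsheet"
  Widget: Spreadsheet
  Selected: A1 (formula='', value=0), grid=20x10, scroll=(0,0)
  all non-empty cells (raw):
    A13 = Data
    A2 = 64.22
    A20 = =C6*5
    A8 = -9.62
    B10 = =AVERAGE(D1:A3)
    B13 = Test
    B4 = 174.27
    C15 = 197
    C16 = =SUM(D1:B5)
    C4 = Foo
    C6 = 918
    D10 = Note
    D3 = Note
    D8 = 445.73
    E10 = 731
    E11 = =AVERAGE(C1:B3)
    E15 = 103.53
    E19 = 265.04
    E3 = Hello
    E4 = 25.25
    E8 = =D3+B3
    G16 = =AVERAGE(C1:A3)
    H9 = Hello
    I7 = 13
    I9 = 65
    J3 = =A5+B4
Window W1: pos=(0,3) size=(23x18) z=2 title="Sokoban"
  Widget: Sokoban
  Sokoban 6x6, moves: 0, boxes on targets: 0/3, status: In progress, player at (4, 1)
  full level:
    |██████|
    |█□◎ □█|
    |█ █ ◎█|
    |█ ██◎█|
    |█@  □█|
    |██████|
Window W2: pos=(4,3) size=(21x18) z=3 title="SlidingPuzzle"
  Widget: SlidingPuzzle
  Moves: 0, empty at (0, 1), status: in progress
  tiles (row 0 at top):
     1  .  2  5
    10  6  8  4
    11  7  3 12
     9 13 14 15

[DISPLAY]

 SlidingPuzzle     ┃                     
───────────────────┨                     
┌────┬────┬────┬───┃━━━━━━┓              
│  1 │    │  2 │  5┃      ┃              
├────┼────┼────┼───┃──────┨              
│ 10 │  6 │  8 │  4┃      ┃              
├────┼────┼────┼───┃    C ┃              
│ 11 │  7 │  3 │ 12┃------┃              
├────┼────┼────┼───┃0     ┃              
│  9 │ 13 │ 14 │ 15┃0     ┃              
└────┴────┴────┴───┃0     ┃              
Moves: 0           ┃7Foo  ┃              
                   ┃0     ┃              
                   ┃0     ┃              
                   ┃0     ┃              


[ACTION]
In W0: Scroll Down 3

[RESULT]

 SlidingPuzzle     ┃                     
───────────────────┨                     
┌────┬────┬────┬───┃━━━━━━┓              
│  1 │    │  2 │  5┃      ┃              
├────┼────┼────┼───┃──────┨              
│ 10 │  6 │  8 │  4┃      ┃              
├────┼────┼────┼───┃    C ┃              
│ 11 │  7 │  3 │ 12┃------┃              
├────┼────┼────┼───┃7Foo  ┃              
│  9 │ 13 │ 14 │ 15┃0     ┃              
└────┴────┴────┴───┃0     ┃              
Moves: 0           ┃0     ┃              
                   ┃0     ┃              
                   ┃0     ┃              
                   ┃4     ┃              


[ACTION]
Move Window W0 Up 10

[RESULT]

 SlidingPuzzle     ┃    C ┃              
───────────────────┨------┃              
┌────┬────┬────┬───┃7Foo  ┃              
│  1 │    │  2 │  5┃0     ┃              
├────┼────┼────┼───┃0     ┃              
│ 10 │  6 │  8 │  4┃0     ┃              
├────┼────┼────┼───┃0     ┃              
│ 11 │  7 │  3 │ 12┃0     ┃              
├────┼────┼────┼───┃4     ┃              
│  9 │ 13 │ 14 │ 15┃0     ┃              
└────┴────┴────┴───┃0     ┃              
Moves: 0           ┃━━━━━━┛              
                   ┃                     
                   ┃                     
                   ┃                     


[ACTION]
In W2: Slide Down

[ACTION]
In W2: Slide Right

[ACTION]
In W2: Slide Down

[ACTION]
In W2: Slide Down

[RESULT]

 SlidingPuzzle     ┃    C ┃              
───────────────────┨------┃              
┌────┬────┬────┬───┃7Foo  ┃              
│    │  1 │  2 │  5┃0     ┃              
├────┼────┼────┼───┃0     ┃              
│ 10 │  6 │  8 │  4┃0     ┃              
├────┼────┼────┼───┃0     ┃              
│ 11 │  7 │  3 │ 12┃0     ┃              
├────┼────┼────┼───┃4     ┃              
│  9 │ 13 │ 14 │ 15┃0     ┃              
└────┴────┴────┴───┃0     ┃              
Moves: 1           ┃━━━━━━┛              
                   ┃                     
                   ┃                     
                   ┃                     


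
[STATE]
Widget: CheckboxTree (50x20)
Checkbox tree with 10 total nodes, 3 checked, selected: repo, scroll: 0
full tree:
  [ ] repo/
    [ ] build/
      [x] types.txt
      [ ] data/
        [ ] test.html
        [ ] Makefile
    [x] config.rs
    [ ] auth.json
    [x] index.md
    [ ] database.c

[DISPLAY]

>[-] repo/                                        
   [-] build/                                     
     [x] types.txt                                
     [ ] data/                                    
       [ ] test.html                              
       [ ] Makefile                               
   [x] config.rs                                  
   [ ] auth.json                                  
   [x] index.md                                   
   [ ] database.c                                 
                                                  
                                                  
                                                  
                                                  
                                                  
                                                  
                                                  
                                                  
                                                  
                                                  


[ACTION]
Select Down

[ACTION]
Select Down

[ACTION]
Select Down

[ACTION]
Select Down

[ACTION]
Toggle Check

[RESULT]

 [-] repo/                                        
   [-] build/                                     
     [x] types.txt                                
     [-] data/                                    
>      [x] test.html                              
       [ ] Makefile                               
   [x] config.rs                                  
   [ ] auth.json                                  
   [x] index.md                                   
   [ ] database.c                                 
                                                  
                                                  
                                                  
                                                  
                                                  
                                                  
                                                  
                                                  
                                                  
                                                  


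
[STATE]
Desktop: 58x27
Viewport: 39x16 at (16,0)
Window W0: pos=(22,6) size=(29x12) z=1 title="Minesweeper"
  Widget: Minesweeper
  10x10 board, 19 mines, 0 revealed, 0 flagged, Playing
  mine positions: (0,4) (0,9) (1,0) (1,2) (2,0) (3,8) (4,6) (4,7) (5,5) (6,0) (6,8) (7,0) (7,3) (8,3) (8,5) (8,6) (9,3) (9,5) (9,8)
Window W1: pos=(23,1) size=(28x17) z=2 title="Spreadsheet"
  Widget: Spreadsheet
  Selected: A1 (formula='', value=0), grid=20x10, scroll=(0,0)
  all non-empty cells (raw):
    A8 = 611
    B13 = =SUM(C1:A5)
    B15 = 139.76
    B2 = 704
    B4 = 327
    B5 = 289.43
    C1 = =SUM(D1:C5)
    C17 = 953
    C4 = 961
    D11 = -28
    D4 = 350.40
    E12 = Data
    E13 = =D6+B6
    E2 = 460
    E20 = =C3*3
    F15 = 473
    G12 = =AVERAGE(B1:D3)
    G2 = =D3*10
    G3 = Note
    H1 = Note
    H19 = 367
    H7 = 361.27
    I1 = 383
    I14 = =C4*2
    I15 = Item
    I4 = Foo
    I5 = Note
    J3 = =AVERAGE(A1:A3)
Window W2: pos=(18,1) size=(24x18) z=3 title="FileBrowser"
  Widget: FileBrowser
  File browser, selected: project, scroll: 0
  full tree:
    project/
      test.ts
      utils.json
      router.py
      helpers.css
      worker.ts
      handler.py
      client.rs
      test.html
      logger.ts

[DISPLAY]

                                       
  ┏━━━━━━━━━━━━━━━━━━━━━━┓━━━━━━━━┓    
  ┃ FileBrowser          ┃        ┃    
  ┠──────────────────────┨────────┨    
  ┃> [-] project/        ┃        ┃    
  ┃    test.ts           ┃     C  ┃    
  ┃    utils.json        ┃--------┃    
  ┃    router.py         ┃ 0#CIRC!┃    
  ┃    helpers.css       ┃04      ┃    
  ┃    worker.ts         ┃ 0      ┃    
  ┃    handler.py        ┃27     9┃    
  ┃    client.rs         ┃43      ┃    
  ┃    test.html         ┃ 0      ┃    
  ┃    logger.ts         ┃ 0      ┃    
  ┃                      ┃ 0      ┃    
  ┃                      ┃ 0      ┃    


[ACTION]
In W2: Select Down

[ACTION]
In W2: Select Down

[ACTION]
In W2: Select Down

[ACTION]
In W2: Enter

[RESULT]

                                       
  ┏━━━━━━━━━━━━━━━━━━━━━━┓━━━━━━━━┓    
  ┃ FileBrowser          ┃        ┃    
  ┠──────────────────────┨────────┨    
  ┃  [-] project/        ┃        ┃    
  ┃    test.ts           ┃     C  ┃    
  ┃    utils.json        ┃--------┃    
  ┃  > router.py         ┃ 0#CIRC!┃    
  ┃    helpers.css       ┃04      ┃    
  ┃    worker.ts         ┃ 0      ┃    
  ┃    handler.py        ┃27     9┃    
  ┃    client.rs         ┃43      ┃    
  ┃    test.html         ┃ 0      ┃    
  ┃    logger.ts         ┃ 0      ┃    
  ┃                      ┃ 0      ┃    
  ┃                      ┃ 0      ┃    


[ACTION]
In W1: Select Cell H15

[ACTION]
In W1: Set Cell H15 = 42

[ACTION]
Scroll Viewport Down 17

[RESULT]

  ┃    client.rs         ┃43      ┃    
  ┃    test.html         ┃ 0      ┃    
  ┃    logger.ts         ┃ 0      ┃    
  ┃                      ┃ 0      ┃    
  ┃                      ┃ 0      ┃    
  ┃                      ┃ 0      ┃    
  ┃                      ┃━━━━━━━━┛    
  ┗━━━━━━━━━━━━━━━━━━━━━━┛             
                                       
                                       
                                       
                                       
                                       
                                       
                                       
                                       


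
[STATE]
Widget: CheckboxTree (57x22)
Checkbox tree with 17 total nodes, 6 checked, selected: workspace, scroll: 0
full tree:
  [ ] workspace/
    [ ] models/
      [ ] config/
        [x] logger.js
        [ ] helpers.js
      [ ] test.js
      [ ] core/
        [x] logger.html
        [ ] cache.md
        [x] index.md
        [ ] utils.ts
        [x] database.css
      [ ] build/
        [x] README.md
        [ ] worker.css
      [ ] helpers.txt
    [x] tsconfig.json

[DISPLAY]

>[-] workspace/                                          
   [-] models/                                           
     [-] config/                                         
       [x] logger.js                                     
       [ ] helpers.js                                    
     [ ] test.js                                         
     [-] core/                                           
       [x] logger.html                                   
       [ ] cache.md                                      
       [x] index.md                                      
       [ ] utils.ts                                      
       [x] database.css                                  
     [-] build/                                          
       [x] README.md                                     
       [ ] worker.css                                    
     [ ] helpers.txt                                     
   [x] tsconfig.json                                     
                                                         
                                                         
                                                         
                                                         
                                                         


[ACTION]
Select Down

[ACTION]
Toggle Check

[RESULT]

 [x] workspace/                                          
>  [x] models/                                           
     [x] config/                                         
       [x] logger.js                                     
       [x] helpers.js                                    
     [x] test.js                                         
     [x] core/                                           
       [x] logger.html                                   
       [x] cache.md                                      
       [x] index.md                                      
       [x] utils.ts                                      
       [x] database.css                                  
     [x] build/                                          
       [x] README.md                                     
       [x] worker.css                                    
     [x] helpers.txt                                     
   [x] tsconfig.json                                     
                                                         
                                                         
                                                         
                                                         
                                                         


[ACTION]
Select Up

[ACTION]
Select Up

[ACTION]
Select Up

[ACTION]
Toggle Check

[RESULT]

>[ ] workspace/                                          
   [ ] models/                                           
     [ ] config/                                         
       [ ] logger.js                                     
       [ ] helpers.js                                    
     [ ] test.js                                         
     [ ] core/                                           
       [ ] logger.html                                   
       [ ] cache.md                                      
       [ ] index.md                                      
       [ ] utils.ts                                      
       [ ] database.css                                  
     [ ] build/                                          
       [ ] README.md                                     
       [ ] worker.css                                    
     [ ] helpers.txt                                     
   [ ] tsconfig.json                                     
                                                         
                                                         
                                                         
                                                         
                                                         
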